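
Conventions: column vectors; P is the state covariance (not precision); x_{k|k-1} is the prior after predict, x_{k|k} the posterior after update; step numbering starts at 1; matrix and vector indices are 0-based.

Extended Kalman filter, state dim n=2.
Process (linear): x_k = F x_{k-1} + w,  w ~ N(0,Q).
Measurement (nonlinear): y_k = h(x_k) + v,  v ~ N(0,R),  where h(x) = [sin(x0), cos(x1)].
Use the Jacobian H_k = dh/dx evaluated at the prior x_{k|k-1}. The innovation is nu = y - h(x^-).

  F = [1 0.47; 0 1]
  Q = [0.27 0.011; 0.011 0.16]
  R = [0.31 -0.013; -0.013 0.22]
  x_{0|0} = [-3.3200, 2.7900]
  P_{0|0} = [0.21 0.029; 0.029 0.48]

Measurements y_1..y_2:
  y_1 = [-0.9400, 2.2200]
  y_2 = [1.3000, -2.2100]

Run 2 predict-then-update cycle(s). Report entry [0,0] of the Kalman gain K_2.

step 1: x^-=[-2.0087, 2.7900]  P^-=[0.6133 0.2656; 0.2656 0.6400]  H_jac=[-0.4240 0.0000; 0.0000 -0.3444]  S=[0.4203 0.0258; 0.0258 0.2959]  K=[-0.6030 -0.2566; -0.2235 -0.7254]  nu=[-0.0344, 3.1588]  x^+=[-2.7984, 0.5063]  P^+=[0.4330 0.1411; 0.1411 0.4549]
step 2: x^-=[-2.5605, 0.5063]  P^-=[0.9362 0.3660; 0.3660 0.6149]  H_jac=[-0.8358 0.0000; 0.0000 -0.4849]  S=[0.9640 0.1353; 0.1353 0.3646]  K=[-0.7842 -0.1956; -0.2136 -0.7386]  nu=[1.8490, -3.0845]  x^+=[-3.4070, 2.3896]  P^+=[0.2878 0.0677; 0.0677 0.3293]

K[0,0] = -0.7842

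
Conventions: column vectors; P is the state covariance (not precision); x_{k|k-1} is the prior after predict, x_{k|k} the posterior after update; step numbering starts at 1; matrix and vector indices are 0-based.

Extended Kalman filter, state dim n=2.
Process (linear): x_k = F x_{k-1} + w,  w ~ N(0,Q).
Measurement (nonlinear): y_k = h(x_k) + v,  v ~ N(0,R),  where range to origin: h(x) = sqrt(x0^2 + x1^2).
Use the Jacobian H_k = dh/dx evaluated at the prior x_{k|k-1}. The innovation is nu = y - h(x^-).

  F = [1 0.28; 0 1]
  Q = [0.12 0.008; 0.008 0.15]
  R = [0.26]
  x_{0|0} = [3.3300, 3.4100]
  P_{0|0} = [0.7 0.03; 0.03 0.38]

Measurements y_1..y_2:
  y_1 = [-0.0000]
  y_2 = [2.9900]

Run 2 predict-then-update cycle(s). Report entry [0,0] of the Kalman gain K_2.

K[0,0] = 0.2986

step 1: x^-=[4.2848, 3.4100]  P^-=[0.8666 0.1444; 0.1444 0.5300]  H_jac=[0.7825 0.6227]  S=[1.1368]  K=[0.6756; 0.3897]  nu=[-5.4761]  x^+=[0.5853, 1.2759]  P^+=[0.3478 -0.1549; -0.1549 0.3573]
step 2: x^-=[0.9425, 1.2759]  P^-=[0.4090 -0.0468; -0.0468 0.5073]  H_jac=[0.5942 0.8043]  S=[0.6879]  K=[0.2986; 0.5528]  nu=[1.4037]  x^+=[1.3616, 2.0519]  P^+=[0.3477 -0.1604; -0.1604 0.2972]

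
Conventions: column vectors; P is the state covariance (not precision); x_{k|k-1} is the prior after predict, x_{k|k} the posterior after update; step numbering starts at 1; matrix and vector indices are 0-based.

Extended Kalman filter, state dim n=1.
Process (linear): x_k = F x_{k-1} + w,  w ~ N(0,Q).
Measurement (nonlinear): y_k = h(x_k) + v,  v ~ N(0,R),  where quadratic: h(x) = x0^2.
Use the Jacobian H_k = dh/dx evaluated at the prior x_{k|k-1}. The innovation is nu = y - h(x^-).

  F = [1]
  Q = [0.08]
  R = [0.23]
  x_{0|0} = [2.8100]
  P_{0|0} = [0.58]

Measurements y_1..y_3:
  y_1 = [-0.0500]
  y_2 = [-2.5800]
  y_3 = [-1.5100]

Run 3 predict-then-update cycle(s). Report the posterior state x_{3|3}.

step 1: x^-=[2.8100]  P^-=[0.6600]  H_jac=[5.6200]  S=[21.0757]  K=[0.1760]  nu=[-7.9461]  x^+=[1.4115]  P^+=[0.0072]
step 2: x^-=[1.4115]  P^-=[0.0872]  H_jac=[2.8231]  S=[0.9250]  K=[0.2661]  nu=[-4.5724]  x^+=[0.1946]  P^+=[0.0217]
step 3: x^-=[0.1946]  P^-=[0.1017]  H_jac=[0.3892]  S=[0.2454]  K=[0.1613]  nu=[-1.5479]  x^+=[-0.0550]  P^+=[0.0953]

x_post = [-0.0550]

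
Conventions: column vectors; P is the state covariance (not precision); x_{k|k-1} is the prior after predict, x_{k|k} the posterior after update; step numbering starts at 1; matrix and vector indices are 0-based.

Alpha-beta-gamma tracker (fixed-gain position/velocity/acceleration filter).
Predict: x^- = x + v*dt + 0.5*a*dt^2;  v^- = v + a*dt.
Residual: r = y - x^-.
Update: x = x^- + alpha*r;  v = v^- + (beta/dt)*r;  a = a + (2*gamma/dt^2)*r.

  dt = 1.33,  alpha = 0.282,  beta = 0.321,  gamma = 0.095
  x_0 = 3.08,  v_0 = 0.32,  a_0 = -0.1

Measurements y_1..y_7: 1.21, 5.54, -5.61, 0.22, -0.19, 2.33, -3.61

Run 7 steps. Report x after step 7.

x_post = -3.0698

step 1: x_pred=3.4172  r=-2.2072  x^+=2.7947  v^+=-0.3457  a^+=-0.3371
step 2: x_pred=2.0368  r=3.5032  x^+=3.0247  v^+=0.0515  a^+=0.0392
step 3: x_pred=3.1279  r=-8.7379  x^+=0.6638  v^+=-2.0053  a^+=-0.8993
step 4: x_pred=-2.7986  r=3.0186  x^+=-1.9474  v^+=-2.4728  a^+=-0.5751
step 5: x_pred=-5.7449  r=5.5549  x^+=-4.1784  v^+=-1.8970  a^+=0.0216
step 6: x_pred=-6.6824  r=9.0124  x^+=-4.1409  v^+=0.3068  a^+=0.9896
step 7: x_pred=-2.8576  r=-0.7524  x^+=-3.0698  v^+=1.4414  a^+=0.9088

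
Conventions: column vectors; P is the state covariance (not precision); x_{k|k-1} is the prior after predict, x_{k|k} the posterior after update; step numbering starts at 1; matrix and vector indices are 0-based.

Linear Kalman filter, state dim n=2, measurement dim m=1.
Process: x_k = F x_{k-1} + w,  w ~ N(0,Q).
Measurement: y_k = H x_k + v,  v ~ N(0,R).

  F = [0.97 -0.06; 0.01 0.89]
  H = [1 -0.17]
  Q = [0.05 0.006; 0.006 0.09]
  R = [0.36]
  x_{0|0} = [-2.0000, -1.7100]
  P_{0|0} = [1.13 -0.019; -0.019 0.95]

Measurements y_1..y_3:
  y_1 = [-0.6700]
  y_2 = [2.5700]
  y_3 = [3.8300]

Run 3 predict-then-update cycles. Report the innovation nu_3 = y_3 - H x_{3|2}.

step 1: x^-=[-1.8374, -1.5419]  P^-=[1.1188 -0.0502; -0.0502 0.8423]  S=[1.5202]  K=[0.7416; -0.1272]  nu=[0.9053]  x^+=[-1.1661, -1.6570]  P^+=[0.2828 0.0932; 0.0932 0.8177]
step 2: x^-=[-1.0317, -1.4864]  P^-=[0.3082 0.0455; 0.0455 0.7394]  S=[0.6741]  K=[0.4457; -0.1190]  nu=[3.3490]  x^+=[0.4611, -1.8848]  P^+=[0.1743 0.0812; 0.0812 0.7298]
step 3: x^-=[0.5603, -1.6729]  P^-=[0.2071 0.0388; 0.0388 0.6696]  S=[0.5733]  K=[0.3498; -0.1309]  nu=[2.9853]  x^+=[1.6046, -2.0635]  P^+=[0.1370 0.0650; 0.0650 0.6597]

innov = [2.9853]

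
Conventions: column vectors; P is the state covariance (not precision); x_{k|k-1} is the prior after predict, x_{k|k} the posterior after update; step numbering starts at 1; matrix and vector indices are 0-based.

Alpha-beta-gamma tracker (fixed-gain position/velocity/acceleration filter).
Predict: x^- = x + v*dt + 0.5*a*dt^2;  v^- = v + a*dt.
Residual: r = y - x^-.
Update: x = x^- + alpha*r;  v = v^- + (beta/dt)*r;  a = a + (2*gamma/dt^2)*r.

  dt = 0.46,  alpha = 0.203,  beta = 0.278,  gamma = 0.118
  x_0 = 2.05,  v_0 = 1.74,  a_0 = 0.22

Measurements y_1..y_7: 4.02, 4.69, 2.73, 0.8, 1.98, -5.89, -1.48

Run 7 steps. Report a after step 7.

a_post = -5.3354

step 1: x_pred=2.8737  r=1.1463  x^+=3.1064  v^+=2.5340  a^+=1.4985
step 2: x_pred=4.4306  r=0.2594  x^+=4.4832  v^+=3.3801  a^+=1.7879
step 3: x_pred=6.2272  r=-3.4972  x^+=5.5173  v^+=2.0890  a^+=-2.1126
step 4: x_pred=6.2547  r=-5.4547  x^+=5.1474  v^+=-2.1794  a^+=-8.1963
step 5: x_pred=3.2777  r=-1.2977  x^+=3.0143  v^+=-6.7339  a^+=-9.6437
step 6: x_pred=-1.1036  r=-4.7864  x^+=-2.0753  v^+=-14.0627  a^+=-14.9820
step 7: x_pred=-10.1292  r=8.6492  x^+=-8.3734  v^+=-15.7272  a^+=-5.3354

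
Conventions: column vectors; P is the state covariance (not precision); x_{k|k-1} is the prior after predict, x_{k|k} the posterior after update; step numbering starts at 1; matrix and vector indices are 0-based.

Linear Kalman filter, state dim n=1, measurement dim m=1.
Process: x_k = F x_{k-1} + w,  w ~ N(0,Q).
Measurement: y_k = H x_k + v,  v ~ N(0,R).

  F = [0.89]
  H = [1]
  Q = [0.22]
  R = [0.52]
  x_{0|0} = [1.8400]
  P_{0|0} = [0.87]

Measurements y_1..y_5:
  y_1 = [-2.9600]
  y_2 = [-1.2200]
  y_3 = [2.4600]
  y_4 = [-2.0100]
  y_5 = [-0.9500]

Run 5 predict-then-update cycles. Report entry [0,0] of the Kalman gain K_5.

step 1: x^-=[1.6376]  P^-=[0.9091]  S=[1.4291]  K=[0.6361]  nu=[-4.5976]  x^+=[-1.2871]  P^+=[0.3308]
step 2: x^-=[-1.1455]  P^-=[0.4820]  S=[1.0020]  K=[0.4810]  nu=[-0.0745]  x^+=[-1.1814]  P^+=[0.2501]
step 3: x^-=[-1.0514]  P^-=[0.4181]  S=[0.9381]  K=[0.4457]  nu=[3.5114]  x^+=[0.5137]  P^+=[0.2318]
step 4: x^-=[0.4572]  P^-=[0.4036]  S=[0.9236]  K=[0.4370]  nu=[-2.4672]  x^+=[-0.6209]  P^+=[0.2272]
step 5: x^-=[-0.5526]  P^-=[0.4000]  S=[0.9200]  K=[0.4348]  nu=[-0.3974]  x^+=[-0.7254]  P^+=[0.2261]

K[0,0] = 0.4348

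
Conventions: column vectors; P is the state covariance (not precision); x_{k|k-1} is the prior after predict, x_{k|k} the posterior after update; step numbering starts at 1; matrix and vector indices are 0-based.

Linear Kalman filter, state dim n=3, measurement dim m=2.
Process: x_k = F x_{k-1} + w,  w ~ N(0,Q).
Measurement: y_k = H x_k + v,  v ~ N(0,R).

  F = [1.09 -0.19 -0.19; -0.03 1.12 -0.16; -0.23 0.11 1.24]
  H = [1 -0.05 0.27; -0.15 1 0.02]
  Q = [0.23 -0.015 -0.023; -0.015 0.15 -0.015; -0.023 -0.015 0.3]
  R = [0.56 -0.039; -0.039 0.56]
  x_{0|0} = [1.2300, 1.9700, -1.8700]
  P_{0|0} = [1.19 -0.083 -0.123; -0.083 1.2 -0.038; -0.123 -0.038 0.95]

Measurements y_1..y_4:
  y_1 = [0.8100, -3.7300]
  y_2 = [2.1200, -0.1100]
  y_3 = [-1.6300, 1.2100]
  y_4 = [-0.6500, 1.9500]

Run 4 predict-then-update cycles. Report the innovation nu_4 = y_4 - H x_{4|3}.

step 1: x^-=[1.3217, 2.4687, -2.3850]  P^-=[1.8040 -0.3545 -0.7457; -0.3545 1.6987 -0.0778; -0.7457 -0.0778 1.9022]  S=[2.1418 -0.7471; -0.7471 2.4078]  K=[0.7444 -0.0348; 0.0433 0.7404; -0.1078 -0.0035]  nu=[0.2557, -5.9527]  x^+=[1.7194, -1.9275, -2.3917]  P^+=[0.5755 0.0492 -0.5733; 0.0492 0.4227 -0.1213; -0.5733 -0.1213 1.8778]
step 2: x^-=[2.6948, -1.8277, -3.5732]  P^-=[1.2051 0.1126 -1.3793; 0.1126 0.7635 -0.5105; -1.3793 -0.5105 3.5144]  S=[1.2809 -0.2346; -0.2346 1.3061]  K=[0.6538 0.0441; 0.0556 0.5738; -0.3607 -0.2434]  nu=[0.2985, 2.1934]  x^+=[2.9867, -0.5525, -4.2147]  P^+=[0.6686 0.1216 -1.1043; 0.1216 0.3445 -0.3541; -1.1043 -0.3541 3.3115]
step 3: x^-=[4.1613, -0.0341, -5.9739]  P^-=[1.5379 0.3905 -2.4081; 0.3905 0.7756 -1.1418; -2.4081 -1.1418 5.9585]  S=[1.2256 -0.1406; -0.1406 1.2243]  K=[0.7284 0.1749; 0.1019 0.5788; -0.6766 -0.6180]  nu=[-4.1800, 1.9877]  x^+=[1.4641, 0.6906, -4.3743]  P^+=[0.8860 0.2375 -1.7518; 0.2375 0.3694 -0.6834; -1.7518 -0.6834 5.0476]
step 4: x^-=[2.2957, 1.4295, -5.6849]  P^-=[2.0561 0.7423 -3.6722; 0.7423 0.9556 -1.9631; -3.6722 -1.9631 8.9133]  S=[1.2640 -0.0520; -0.0520 1.2862]  K=[0.8257 0.3136; 0.1561 0.6322; -0.9647 -0.9984]  nu=[-1.3393, 0.9786]  x^+=[1.4967, 1.8390, -5.3699]  P^+=[1.0946 0.3540 -2.3212; 0.3540 0.4210 -1.0008; -2.3212 -1.0008 6.5550]

innov = [-1.3393, 0.9786]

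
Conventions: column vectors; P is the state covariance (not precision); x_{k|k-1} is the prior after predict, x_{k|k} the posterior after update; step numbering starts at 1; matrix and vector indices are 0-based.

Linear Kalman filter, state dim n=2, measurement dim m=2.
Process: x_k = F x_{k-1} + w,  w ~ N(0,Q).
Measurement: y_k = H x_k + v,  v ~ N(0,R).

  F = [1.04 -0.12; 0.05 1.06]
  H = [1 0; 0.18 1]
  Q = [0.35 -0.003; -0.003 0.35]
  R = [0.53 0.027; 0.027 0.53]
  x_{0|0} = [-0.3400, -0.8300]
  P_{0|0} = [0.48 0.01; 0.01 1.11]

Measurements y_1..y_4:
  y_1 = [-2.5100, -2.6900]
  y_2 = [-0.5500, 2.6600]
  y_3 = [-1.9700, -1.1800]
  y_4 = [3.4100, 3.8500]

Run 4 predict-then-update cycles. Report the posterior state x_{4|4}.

step 1: x^-=[-0.2540, -0.8968]  P^-=[0.8827 -0.1083; -0.1083 1.5995]  S=[1.4127 0.0776; 0.0776 2.1191]  K=[0.6248 0.0010; -0.1178 0.7499]  nu=[-2.2560, -1.7475]  x^+=[-1.6652, -1.9414]  P^+=[0.3312 -0.0422; -0.0422 0.4019]
step 2: x^-=[-1.4989, -2.1411]  P^-=[0.7245 -0.0832; -0.0832 0.7979]  S=[1.2545 0.0742; 0.0742 1.3214]  K=[0.5773 0.0033; -0.1017 0.5982]  nu=[0.9489, 5.0709]  x^+=[-0.9343, 0.7958]  P^+=[0.3061 -0.0377; -0.0377 0.3211]
step 3: x^-=[-1.0671, 0.7968]  P^-=[0.6951 -0.0693; -0.0693 0.7075]  S=[1.2251 0.0828; 0.0828 1.2351]  K=[0.5669 0.0072; -0.0950 0.5691]  nu=[-0.9029, -1.7847]  x^+=[-1.5918, -0.1331]  P^+=[0.3006 -0.0350; -0.0350 0.3054]
step 4: x^-=[-1.6395, -0.2207]  P^-=[0.6883 -0.0646; -0.0646 0.6902]  S=[1.2183 0.0863; 0.0863 1.2192]  K=[0.5644 0.0087; -0.0929 0.5631]  nu=[5.0495, 4.3658]  x^+=[1.2482, 1.7686]  P^+=[0.2993 -0.0340; -0.0340 0.3021]

x_post = [1.2482, 1.7686]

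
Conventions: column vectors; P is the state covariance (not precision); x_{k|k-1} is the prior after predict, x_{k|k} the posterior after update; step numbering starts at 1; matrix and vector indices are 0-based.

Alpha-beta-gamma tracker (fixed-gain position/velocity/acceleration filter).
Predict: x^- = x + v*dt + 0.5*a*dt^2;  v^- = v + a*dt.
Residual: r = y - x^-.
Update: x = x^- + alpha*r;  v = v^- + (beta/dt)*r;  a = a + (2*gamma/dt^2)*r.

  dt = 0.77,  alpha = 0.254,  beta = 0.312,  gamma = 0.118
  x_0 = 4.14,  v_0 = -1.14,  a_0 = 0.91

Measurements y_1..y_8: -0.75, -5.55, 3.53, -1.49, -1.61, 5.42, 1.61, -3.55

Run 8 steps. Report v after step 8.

step 1: x_pred=3.5320  r=-4.2820  x^+=2.4443  v^+=-2.1743  a^+=-0.7944
step 2: x_pred=0.5346  r=-6.0846  x^+=-1.0109  v^+=-5.2515  a^+=-3.2164
step 3: x_pred=-6.0080  r=9.5380  x^+=-3.5854  v^+=-3.8633  a^+=0.5802
step 4: x_pred=-6.3881  r=4.8981  x^+=-5.1440  v^+=-1.4319  a^+=2.5299
step 5: x_pred=-5.4966  r=3.8866  x^+=-4.5094  v^+=2.0909  a^+=4.0769
step 6: x_pred=-1.6908  r=7.1108  x^+=0.1154  v^+=8.1114  a^+=6.9073
step 7: x_pred=8.4088  r=-6.7988  x^+=6.6819  v^+=10.6751  a^+=4.2011
step 8: x_pred=16.1471  r=-19.6971  x^+=11.1441  v^+=5.9288  a^+=-3.6393

v_post = 5.9288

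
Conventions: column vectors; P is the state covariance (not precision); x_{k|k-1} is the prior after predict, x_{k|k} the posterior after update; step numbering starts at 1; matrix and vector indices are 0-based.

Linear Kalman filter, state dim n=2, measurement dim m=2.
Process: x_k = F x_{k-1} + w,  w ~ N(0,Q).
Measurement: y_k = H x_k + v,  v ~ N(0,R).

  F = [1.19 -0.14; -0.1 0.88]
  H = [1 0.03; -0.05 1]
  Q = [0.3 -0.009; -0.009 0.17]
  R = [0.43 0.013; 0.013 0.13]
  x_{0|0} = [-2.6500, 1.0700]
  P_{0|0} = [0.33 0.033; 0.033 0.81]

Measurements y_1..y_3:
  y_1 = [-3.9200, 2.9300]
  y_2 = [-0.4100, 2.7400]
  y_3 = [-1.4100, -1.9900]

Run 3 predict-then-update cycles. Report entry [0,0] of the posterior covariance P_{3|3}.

P_post[0,0] = 0.2574

step 1: x^-=[-3.3033, 1.2066]  P^-=[0.7722 -0.1130; -0.1130 0.7948]  S=[1.1961 -0.1146; -0.1146 0.9380]  K=[0.6347 -0.0841; 0.0073 0.8542]  nu=[-0.6529, 1.5582]  x^+=[-3.8487, 2.5329]  P^+=[0.2715 0.0109; 0.0109 0.1117]
step 2: x^-=[-4.9346, 2.6138]  P^-=[0.6830 -0.0435; -0.0435 0.2573]  S=[1.1106 -0.0569; -0.0569 0.3933]  K=[0.6082 -0.1095; 0.0016 0.6599]  nu=[4.4462, -0.1206]  x^+=[-2.2172, 2.5412]  P^+=[0.2599 0.0067; 0.0067 0.0861]
step 3: x^-=[-2.9943, 2.4580]  P^-=[0.6675 -0.0435; -0.0435 0.2381]  S=[1.0951 -0.0566; -0.0566 0.3741]  K=[0.6024 -0.1142; 0.0000 0.6423]  nu=[1.5106, -4.5977]  x^+=[-1.5593, -0.4949]  P^+=[0.2574 0.0059; 0.0059 0.0838]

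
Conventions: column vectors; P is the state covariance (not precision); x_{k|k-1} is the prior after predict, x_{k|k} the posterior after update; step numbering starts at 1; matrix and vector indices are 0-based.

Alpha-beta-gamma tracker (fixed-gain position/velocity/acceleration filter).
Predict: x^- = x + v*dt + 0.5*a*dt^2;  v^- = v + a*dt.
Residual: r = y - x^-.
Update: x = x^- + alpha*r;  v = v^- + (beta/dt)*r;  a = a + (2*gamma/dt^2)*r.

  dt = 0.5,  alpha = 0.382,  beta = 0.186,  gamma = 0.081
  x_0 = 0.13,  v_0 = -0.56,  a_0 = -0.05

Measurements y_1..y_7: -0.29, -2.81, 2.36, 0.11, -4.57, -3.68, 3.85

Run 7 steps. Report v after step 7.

step 1: x_pred=-0.1563  r=-0.1337  x^+=-0.2073  v^+=-0.6348  a^+=-0.1367
step 2: x_pred=-0.5418  r=-2.2682  x^+=-1.4083  v^+=-1.5469  a^+=-1.6065
step 3: x_pred=-2.3825  r=4.7425  x^+=-0.5709  v^+=-0.5859  a^+=1.4667
step 4: x_pred=-0.6805  r=0.7905  x^+=-0.3785  v^+=0.4415  a^+=1.9789
step 5: x_pred=0.0896  r=-4.6596  x^+=-1.6904  v^+=-0.3024  a^+=-1.0405
step 6: x_pred=-1.9716  r=-1.7084  x^+=-2.6242  v^+=-1.4582  a^+=-2.1475
step 7: x_pred=-3.6218  r=7.4718  x^+=-0.7676  v^+=0.2475  a^+=2.6942

v_post = 0.2475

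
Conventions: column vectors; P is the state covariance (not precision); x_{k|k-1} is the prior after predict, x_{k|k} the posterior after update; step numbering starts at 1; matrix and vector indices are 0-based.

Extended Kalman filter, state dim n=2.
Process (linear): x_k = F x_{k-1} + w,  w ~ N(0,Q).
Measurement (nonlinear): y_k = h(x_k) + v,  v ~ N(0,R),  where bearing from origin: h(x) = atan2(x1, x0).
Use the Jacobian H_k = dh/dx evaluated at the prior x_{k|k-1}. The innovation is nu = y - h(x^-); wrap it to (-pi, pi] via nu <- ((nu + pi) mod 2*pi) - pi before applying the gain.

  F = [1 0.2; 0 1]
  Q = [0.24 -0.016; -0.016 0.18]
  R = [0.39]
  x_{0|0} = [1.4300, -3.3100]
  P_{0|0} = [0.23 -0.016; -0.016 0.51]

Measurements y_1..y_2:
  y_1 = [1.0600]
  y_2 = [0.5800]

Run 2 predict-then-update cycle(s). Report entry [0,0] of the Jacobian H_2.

H_jac[0,0] = 0.3062

step 1: x^-=[0.7680, -3.3100]  P^-=[0.4840 0.0700; 0.0700 0.6900]  H_jac=[0.2867 0.0665]  S=[0.4355]  K=[0.3293; 0.1515]  nu=[2.4028]  x^+=[1.5592, -2.9461]  P^+=[0.4368 0.0483; 0.0483 0.6800]
step 2: x^-=[0.9700, -2.9461]  P^-=[0.7233 0.1683; 0.1683 0.8600]  H_jac=[0.3062 0.1008]  S=[0.4770]  K=[0.5000; 0.2899]  nu=[1.8327]  x^+=[1.8863, -2.4148]  P^+=[0.6041 0.0992; 0.0992 0.8199]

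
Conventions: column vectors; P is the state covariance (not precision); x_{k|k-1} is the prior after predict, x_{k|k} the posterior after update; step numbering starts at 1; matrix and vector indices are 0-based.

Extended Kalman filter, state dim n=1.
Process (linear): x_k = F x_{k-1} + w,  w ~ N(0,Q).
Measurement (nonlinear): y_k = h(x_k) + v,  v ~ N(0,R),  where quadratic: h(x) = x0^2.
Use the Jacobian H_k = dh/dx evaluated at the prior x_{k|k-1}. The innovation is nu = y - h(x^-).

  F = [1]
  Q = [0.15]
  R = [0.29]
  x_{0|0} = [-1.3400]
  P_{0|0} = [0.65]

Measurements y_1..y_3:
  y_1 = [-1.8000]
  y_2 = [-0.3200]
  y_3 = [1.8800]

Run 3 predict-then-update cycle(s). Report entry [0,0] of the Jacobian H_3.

H_jac[0,0] = -0.0733

step 1: x^-=[-1.3400]  P^-=[0.8000]  H_jac=[-2.6800]  S=[6.0359]  K=[-0.3552]  nu=[-3.5956]  x^+=[-0.0628]  P^+=[0.0384]
step 2: x^-=[-0.0628]  P^-=[0.1884]  H_jac=[-0.1256]  S=[0.2930]  K=[-0.0808]  nu=[-0.3239]  x^+=[-0.0366]  P^+=[0.1865]
step 3: x^-=[-0.0366]  P^-=[0.3365]  H_jac=[-0.0733]  S=[0.2918]  K=[-0.0845]  nu=[1.8787]  x^+=[-0.1954]  P^+=[0.3344]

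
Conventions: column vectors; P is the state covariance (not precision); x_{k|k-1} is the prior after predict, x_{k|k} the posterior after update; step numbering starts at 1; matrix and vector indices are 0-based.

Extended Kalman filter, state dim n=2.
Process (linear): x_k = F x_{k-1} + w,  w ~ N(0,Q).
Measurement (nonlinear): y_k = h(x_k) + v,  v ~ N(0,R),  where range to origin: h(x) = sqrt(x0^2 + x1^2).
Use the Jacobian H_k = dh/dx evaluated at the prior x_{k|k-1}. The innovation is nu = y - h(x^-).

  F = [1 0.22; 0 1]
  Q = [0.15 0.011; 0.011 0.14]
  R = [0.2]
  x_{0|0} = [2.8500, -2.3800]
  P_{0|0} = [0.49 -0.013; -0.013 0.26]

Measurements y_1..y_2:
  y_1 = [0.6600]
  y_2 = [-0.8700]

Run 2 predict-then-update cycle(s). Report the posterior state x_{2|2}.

step 1: x^-=[2.3264, -2.3800]  P^-=[0.6469 0.0552; 0.0552 0.4000]  H_jac=[0.6990 -0.7151]  S=[0.6654]  K=[0.6202; -0.3719]  nu=[-2.6681]  x^+=[0.6717, -1.3878]  P^+=[0.3909 0.2087; 0.2087 0.3080]
step 2: x^-=[0.3664, -1.3878]  P^-=[0.6476 0.2874; 0.2874 0.4480]  H_jac=[0.2552 -0.9669]  S=[0.5191]  K=[-0.2169; -0.6930]  nu=[-2.3053]  x^+=[0.8664, 0.2099]  P^+=[0.6232 0.2094; 0.2094 0.1986]

x_post = [0.8664, 0.2099]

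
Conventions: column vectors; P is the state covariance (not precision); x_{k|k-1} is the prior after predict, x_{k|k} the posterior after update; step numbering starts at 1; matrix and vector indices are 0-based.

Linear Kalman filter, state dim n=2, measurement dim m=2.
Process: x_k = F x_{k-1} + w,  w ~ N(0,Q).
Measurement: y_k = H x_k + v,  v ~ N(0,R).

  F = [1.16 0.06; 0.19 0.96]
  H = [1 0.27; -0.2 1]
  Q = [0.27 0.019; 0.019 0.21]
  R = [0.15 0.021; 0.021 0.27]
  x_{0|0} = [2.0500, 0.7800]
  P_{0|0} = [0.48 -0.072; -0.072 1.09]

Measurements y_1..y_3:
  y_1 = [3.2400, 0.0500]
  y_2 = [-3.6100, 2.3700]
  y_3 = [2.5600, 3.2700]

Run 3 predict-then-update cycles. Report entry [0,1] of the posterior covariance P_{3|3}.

P_post[0,1] = -0.0040

step 1: x^-=[2.4248, 1.1383]  P^-=[0.9098 0.1066; 0.1066 1.2056]  S=[1.2052 0.2654; 0.2654 1.4694]  K=[0.8228 -0.1999; 0.1885 0.7719]  nu=[0.5079, -0.6033]  x^+=[2.9633, 0.7683]  P^+=[0.1225 -0.0122; -0.0122 0.2099]
step 2: x^-=[3.4835, 1.3006]  P^-=[0.4339 0.0444; 0.0444 0.4035]  S=[0.6373 0.0851; 0.0851 0.6731]  K=[0.7203 -0.1541; 0.1650 0.5654]  nu=[-7.4446, 1.7661]  x^+=[-2.1507, 1.0704]  P^+=[0.1062 -0.0052; -0.0052 0.1551]
step 3: x^-=[-2.4306, 0.6190]  P^-=[0.4128 0.0454; 0.0454 0.3548]  S=[0.6132 0.0772; 0.0772 0.6232]  K=[0.7118 -0.1478; 0.1630 0.5346]  nu=[4.8235, 2.1649]  x^+=[0.6828, 2.5627]  P^+=[0.1047 -0.0040; -0.0040 0.1470]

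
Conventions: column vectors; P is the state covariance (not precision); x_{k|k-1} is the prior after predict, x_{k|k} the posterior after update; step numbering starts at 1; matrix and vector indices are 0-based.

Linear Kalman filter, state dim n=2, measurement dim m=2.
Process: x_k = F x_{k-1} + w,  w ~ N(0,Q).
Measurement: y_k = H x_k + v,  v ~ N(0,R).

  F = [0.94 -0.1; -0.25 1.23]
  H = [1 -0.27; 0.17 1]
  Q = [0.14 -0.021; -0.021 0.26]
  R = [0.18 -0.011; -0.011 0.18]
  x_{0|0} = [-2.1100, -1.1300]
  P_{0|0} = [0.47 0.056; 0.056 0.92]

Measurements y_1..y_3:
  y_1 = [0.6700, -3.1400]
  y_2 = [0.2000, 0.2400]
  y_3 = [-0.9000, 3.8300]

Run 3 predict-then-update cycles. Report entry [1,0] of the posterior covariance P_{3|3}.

step 1: x^-=[-1.8704, -0.8624]  P^-=[0.5540 -0.1785; -0.1785 1.6468]  S=[0.9504 -0.5317; -0.5317 1.7821]  K=[0.7288 0.1701; -0.1778 0.8540]  nu=[2.3076, -1.9596]  x^+=[-0.5221, -2.9462]  P^+=[0.1295 0.0006; 0.0006 0.1556]
step 2: x^-=[-0.1962, -3.4933]  P^-=[0.2558 -0.0699; -0.0699 0.5031]  S=[0.5102 -0.1700; -0.1700 0.6667]  K=[0.5740 0.1068; -0.1723 0.6928]  nu=[-0.5470, 3.7667]  x^+=[-0.1079, -0.7895]  P^+=[0.1010 -0.0043; -0.0043 0.1273]
step 3: x^-=[-0.0224, -0.9441]  P^-=[0.2313 -0.0654; -0.0654 0.4616]  S=[0.4803 -0.1587; -0.1587 0.6260]  K=[0.5508 0.0979; -0.1723 0.6759]  nu=[-1.1325, 4.7779]  x^+=[-0.1782, 2.4802]  P^+=[0.0967 -0.0049; -0.0049 0.1244]

P_post[1,0] = -0.0049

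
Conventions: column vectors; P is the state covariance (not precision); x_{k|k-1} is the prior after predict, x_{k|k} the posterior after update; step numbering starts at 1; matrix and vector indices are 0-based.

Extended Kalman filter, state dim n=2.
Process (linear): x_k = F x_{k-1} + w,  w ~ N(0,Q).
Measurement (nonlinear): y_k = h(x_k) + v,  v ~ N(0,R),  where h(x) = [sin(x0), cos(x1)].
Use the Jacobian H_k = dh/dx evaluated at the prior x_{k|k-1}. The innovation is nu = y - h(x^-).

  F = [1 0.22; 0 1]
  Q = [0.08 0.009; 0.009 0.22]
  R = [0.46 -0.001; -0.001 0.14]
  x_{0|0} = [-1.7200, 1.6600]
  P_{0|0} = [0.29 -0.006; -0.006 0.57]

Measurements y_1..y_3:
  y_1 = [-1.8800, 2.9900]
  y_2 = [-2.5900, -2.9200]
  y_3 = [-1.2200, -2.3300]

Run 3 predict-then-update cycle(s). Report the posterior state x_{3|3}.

x_post = [-2.1198, -2.5221]

step 1: x^-=[-1.3548, 1.6600]  P^-=[0.3949 0.1284; 0.1284 0.7900]  H_jac=[0.2143 0.0000; 0.0000 -0.9960]  S=[0.4781 -0.0284; -0.0284 0.9237]  K=[0.1691 -0.1332; 0.0070 -0.8516]  nu=[-0.9032, 3.0791]  x^+=[-1.9178, -0.9685]  P^+=[0.3636 0.0189; 0.0189 0.1197]
step 2: x^-=[-2.1309, -0.9685]  P^-=[0.4577 0.0542; 0.0542 0.3397]  H_jac=[-0.5313 0.0000; 0.0000 0.8240]  S=[0.5892 -0.0247; -0.0247 0.3707]  K=[-0.4088 0.0933; -0.0172 0.7541]  nu=[-1.7428, -3.4866]  x^+=[-1.7437, -3.5675]  P^+=[0.3541 0.0163; 0.0163 0.1281]
step 3: x^-=[-2.5285, -3.5675]  P^-=[0.4475 0.0535; 0.0535 0.3481]  H_jac=[-0.8179 0.0000; 0.0000 -0.4131]  S=[0.7594 0.0171; 0.0171 0.1994]  K=[-0.4804 -0.0697; -0.0415 -0.7177]  nu=[-0.6446, -1.4193]  x^+=[-2.1198, -2.5221]  P^+=[0.2701 0.0225; 0.0225 0.2431]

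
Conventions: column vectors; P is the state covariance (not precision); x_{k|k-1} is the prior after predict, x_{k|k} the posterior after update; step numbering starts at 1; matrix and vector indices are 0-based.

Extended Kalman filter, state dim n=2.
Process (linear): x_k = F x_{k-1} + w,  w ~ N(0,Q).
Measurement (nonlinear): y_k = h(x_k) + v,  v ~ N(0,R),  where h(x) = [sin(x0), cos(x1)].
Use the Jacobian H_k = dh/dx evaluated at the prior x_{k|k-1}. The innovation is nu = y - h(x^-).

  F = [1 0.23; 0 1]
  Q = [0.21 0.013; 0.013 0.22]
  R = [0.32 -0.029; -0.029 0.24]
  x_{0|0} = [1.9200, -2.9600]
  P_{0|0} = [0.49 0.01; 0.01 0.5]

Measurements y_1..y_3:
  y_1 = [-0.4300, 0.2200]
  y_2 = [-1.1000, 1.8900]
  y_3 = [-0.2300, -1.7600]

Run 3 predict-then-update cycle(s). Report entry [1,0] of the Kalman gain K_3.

K[1,0] = 0.1567

step 1: x^-=[1.2392, -2.9600]  P^-=[0.7310 0.1380; 0.1380 0.7200]  H_jac=[0.3256 0.0000; 0.0000 0.1806]  S=[0.3975 -0.0209; -0.0209 0.2635]  K=[0.6063 0.1426; 0.1395 0.5046]  nu=[-1.3755, 1.2036]  x^+=[0.5770, -2.5447]  P^+=[0.5832 0.0922; 0.0922 0.6481]
step 2: x^-=[-0.0083, -2.5447]  P^-=[0.8699 0.2543; 0.2543 0.8681]  H_jac=[1.0000 0.0000; 0.0000 0.5621]  S=[1.1899 0.1139; 0.1139 0.5143]  K=[0.7197 0.1185; 0.1255 0.9210]  nu=[-1.0917, 2.7171]  x^+=[-0.4721, -0.1792]  P^+=[0.2269 0.0135; 0.0135 0.3868]
step 3: x^-=[-0.5133, -0.1792]  P^-=[0.4635 0.1154; 0.1154 0.6068]  H_jac=[0.8711 0.0000; 0.0000 0.1783]  S=[0.6717 -0.0111; -0.0111 0.2593]  K=[0.6028 0.1051; 0.1567 0.4238]  nu=[0.2611, -2.7440]  x^+=[-0.6443, -1.3013]  P^+=[0.2180 0.0434; 0.0434 0.5452]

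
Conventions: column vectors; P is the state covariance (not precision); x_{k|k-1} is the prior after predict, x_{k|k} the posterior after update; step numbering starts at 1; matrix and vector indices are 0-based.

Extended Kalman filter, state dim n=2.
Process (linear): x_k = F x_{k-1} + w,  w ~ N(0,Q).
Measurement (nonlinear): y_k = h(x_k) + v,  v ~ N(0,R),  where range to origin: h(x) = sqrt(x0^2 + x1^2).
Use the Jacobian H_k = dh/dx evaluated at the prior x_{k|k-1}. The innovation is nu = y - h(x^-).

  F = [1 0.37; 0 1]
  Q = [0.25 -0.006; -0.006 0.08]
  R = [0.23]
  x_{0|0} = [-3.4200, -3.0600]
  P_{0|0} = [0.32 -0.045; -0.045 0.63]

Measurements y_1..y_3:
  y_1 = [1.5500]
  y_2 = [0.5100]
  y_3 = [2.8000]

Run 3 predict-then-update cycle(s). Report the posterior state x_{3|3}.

x_post = [-2.2001, -0.7904]

step 1: x^-=[-4.5522, -3.0600]  P^-=[0.6229 0.1821; 0.1821 0.7100]  H_jac=[-0.8299 -0.5579]  S=[1.0487]  K=[-0.5899; -0.5218]  nu=[-3.9351]  x^+=[-2.2310, -1.0066]  P^+=[0.2581 -0.1407; -0.1407 0.4244]
step 2: x^-=[-2.6034, -1.0066]  P^-=[0.4620 0.0103; 0.0103 0.5044]  H_jac=[-0.9327 -0.3606]  S=[0.7045]  K=[-0.6170; -0.2719]  nu=[-2.2812]  x^+=[-1.1959, -0.3863]  P^+=[0.1938 -0.1078; -0.1078 0.4524]
step 3: x^-=[-1.3388, -0.3863]  P^-=[0.4260 0.0535; 0.0535 0.5324]  H_jac=[-0.9608 -0.2772]  S=[0.6927]  K=[-0.6123; -0.2873]  nu=[1.4066]  x^+=[-2.2001, -0.7904]  P^+=[0.1663 -0.0683; -0.0683 0.4752]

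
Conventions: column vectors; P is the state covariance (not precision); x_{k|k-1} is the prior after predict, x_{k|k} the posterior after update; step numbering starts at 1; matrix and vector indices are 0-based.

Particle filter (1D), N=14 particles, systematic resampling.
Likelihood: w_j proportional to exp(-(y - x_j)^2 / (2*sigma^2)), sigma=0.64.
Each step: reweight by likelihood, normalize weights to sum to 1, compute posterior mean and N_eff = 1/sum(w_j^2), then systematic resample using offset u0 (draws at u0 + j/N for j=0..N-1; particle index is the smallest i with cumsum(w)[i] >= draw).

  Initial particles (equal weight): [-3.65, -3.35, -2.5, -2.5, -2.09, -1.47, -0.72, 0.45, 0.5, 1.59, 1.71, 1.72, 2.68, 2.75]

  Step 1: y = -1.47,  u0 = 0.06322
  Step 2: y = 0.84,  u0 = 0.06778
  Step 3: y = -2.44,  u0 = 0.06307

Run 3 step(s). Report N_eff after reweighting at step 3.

N_eff = 14.0000

step 1: w=[0.0011, 0.0049, 0.1010, 0.1010, 0.2306, 0.3686, 0.1855, 0.0041, 0.0032, 0.0000, 0.0000, 0.0000, 0.0000, 0.0000]  mean=-1.6792  Neff=4.1001  idx=[2, 3, 3, 4, 4, 4, 5, 5, 5, 5, 5, 6, 6, 6]
step 2: w=[0.0000, 0.0000, 0.0000, 0.0002, 0.0002, 0.0002, 0.0092, 0.0092, 0.0092, 0.0092, 0.0092, 0.3178, 0.3178, 0.3178]  mean=-0.7552  Neff=3.2952  idx=[11, 11, 11, 11, 11, 12, 12, 12, 12, 13, 13, 13, 13, 13]
step 3: w=[0.0714, 0.0714, 0.0714, 0.0714, 0.0714, 0.0714, 0.0714, 0.0714, 0.0714, 0.0714, 0.0714, 0.0714, 0.0714, 0.0714]  mean=-0.7200  Neff=14.0000  idx=[0, 1, 2, 3, 4, 5, 6, 7, 8, 9, 10, 11, 12, 13]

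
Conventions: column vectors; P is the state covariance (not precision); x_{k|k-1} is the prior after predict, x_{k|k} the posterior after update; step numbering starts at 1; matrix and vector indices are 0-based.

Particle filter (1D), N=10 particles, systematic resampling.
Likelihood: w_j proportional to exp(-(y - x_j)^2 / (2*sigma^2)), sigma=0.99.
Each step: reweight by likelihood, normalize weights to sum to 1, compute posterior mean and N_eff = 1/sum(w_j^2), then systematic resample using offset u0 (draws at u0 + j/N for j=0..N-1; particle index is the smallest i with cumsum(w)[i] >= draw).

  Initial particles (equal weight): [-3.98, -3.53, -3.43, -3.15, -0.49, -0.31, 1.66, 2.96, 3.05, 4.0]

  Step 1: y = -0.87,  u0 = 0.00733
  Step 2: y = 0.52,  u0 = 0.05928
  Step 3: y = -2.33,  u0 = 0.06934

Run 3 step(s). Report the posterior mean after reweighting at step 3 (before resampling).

step 1: w=[0.0037, 0.0138, 0.0180, 0.0360, 0.4739, 0.4347, 0.0195, 0.0003, 0.0002, 0.0000]  mean=-0.5716  Neff=2.4055  idx=[1, 4, 4, 4, 4, 4, 5, 5, 5, 5]
step 2: w=[0.0000, 0.1027, 0.1027, 0.1027, 0.1027, 0.1027, 0.1216, 0.1216, 0.1216, 0.1216]  mean=-0.4026  Neff=8.9368  idx=[1, 2, 3, 4, 5, 6, 7, 8, 8, 9]
step 3: w=[0.1175, 0.1175, 0.1175, 0.1175, 0.1175, 0.0825, 0.0825, 0.0825, 0.0825, 0.0825]  mean=-0.4158  Neff=9.7015  idx=[0, 1, 2, 3, 3, 4, 5, 7, 8, 9]

post_mean = -0.4158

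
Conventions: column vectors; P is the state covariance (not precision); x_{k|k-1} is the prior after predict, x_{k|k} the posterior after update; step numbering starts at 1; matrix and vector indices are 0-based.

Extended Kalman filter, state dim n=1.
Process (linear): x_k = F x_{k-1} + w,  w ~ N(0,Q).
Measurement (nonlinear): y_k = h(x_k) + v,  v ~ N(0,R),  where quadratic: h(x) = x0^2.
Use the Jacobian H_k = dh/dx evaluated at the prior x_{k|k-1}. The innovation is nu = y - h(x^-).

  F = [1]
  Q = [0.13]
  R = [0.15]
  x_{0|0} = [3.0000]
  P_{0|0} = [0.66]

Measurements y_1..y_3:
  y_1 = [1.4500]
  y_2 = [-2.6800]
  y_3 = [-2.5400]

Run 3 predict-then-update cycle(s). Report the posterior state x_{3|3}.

step 1: x^-=[3.0000]  P^-=[0.7900]  H_jac=[6.0000]  S=[28.5900]  K=[0.1658]  nu=[-7.5500]  x^+=[1.7483]  P^+=[0.0041]
step 2: x^-=[1.7483]  P^-=[0.1341]  H_jac=[3.4965]  S=[1.7900]  K=[0.2620]  nu=[-5.7364]  x^+=[0.2451]  P^+=[0.0112]
step 3: x^-=[0.2451]  P^-=[0.1412]  H_jac=[0.4903]  S=[0.1840]  K=[0.3764]  nu=[-2.6001]  x^+=[-0.7337]  P^+=[0.1152]

x_post = [-0.7337]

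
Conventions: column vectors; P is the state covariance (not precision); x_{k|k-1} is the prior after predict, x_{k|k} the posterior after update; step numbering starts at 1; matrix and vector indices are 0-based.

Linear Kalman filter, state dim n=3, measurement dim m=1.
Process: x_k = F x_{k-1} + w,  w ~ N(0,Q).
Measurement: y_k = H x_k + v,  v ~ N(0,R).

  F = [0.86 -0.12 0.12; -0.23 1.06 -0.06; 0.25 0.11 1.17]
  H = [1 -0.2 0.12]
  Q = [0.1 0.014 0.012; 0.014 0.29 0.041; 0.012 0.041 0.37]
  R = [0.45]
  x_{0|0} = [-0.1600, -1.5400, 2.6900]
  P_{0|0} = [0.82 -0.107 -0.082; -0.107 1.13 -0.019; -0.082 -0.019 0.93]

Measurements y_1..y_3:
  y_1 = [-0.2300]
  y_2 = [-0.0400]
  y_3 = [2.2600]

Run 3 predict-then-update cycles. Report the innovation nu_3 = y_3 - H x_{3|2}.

innov = [1.4621]

step 1: x^-=[0.3700, -1.7570, 2.9379]  P^-=[0.7418 -0.3952 0.2145; -0.3952 1.6587 0.0345; 0.2145 0.0345 1.6493]  S=[1.4898]  K=[0.5683; -0.4851; 0.2722]  nu=[-1.3039]  x^+=[-0.3710, -1.1244, 2.5830]  P^+=[0.2607 0.0155 -0.0159; 0.0155 1.3081 0.2313; -0.0159 0.2313 1.5389]
step 2: x^-=[0.1258, -1.2615, 2.8057]  P^-=[0.3207 -0.1681 0.2219; -0.1681 1.7416 0.3640; 0.2219 0.3640 2.5598]  S=[0.9802]  K=[0.3886; -0.4823; 0.4655]  nu=[-0.7548]  x^+=[-0.1675, -0.8975, 2.4543]  P^+=[0.1726 0.0156 0.0446; 0.0156 1.5137 0.5841; 0.0446 0.5841 2.3474]
step 3: x^-=[0.2582, -1.0601, 2.7309]  P^-=[0.2724 -0.1400 0.3316; -0.1400 1.9276 0.7544; 0.3316 0.7544 3.7897]  S=[0.9535]  K=[0.3568; -0.4562; 0.6665]  nu=[1.4621]  x^+=[0.7799, -1.7270, 3.7055]  P^+=[0.1510 0.0153 0.1049; 0.0153 1.7292 1.0443; 0.1049 1.0443 3.3661]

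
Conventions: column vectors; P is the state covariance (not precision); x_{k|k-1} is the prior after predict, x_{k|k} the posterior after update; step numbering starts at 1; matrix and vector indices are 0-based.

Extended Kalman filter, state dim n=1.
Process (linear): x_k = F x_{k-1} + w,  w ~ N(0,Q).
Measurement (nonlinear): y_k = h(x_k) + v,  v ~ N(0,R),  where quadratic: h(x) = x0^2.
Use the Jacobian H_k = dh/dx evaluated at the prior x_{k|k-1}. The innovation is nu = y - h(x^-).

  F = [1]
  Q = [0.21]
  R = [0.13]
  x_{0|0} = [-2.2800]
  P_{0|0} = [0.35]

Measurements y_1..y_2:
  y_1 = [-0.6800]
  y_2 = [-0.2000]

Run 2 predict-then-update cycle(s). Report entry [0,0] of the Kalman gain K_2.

K[0,0] = -0.4330

step 1: x^-=[-2.2800]  P^-=[0.5600]  H_jac=[-4.5600]  S=[11.7744]  K=[-0.2169]  nu=[-5.8784]  x^+=[-1.0051]  P^+=[0.0062]
step 2: x^-=[-1.0051]  P^-=[0.2162]  H_jac=[-2.0102]  S=[1.0036]  K=[-0.4330]  nu=[-1.2102]  x^+=[-0.4810]  P^+=[0.0280]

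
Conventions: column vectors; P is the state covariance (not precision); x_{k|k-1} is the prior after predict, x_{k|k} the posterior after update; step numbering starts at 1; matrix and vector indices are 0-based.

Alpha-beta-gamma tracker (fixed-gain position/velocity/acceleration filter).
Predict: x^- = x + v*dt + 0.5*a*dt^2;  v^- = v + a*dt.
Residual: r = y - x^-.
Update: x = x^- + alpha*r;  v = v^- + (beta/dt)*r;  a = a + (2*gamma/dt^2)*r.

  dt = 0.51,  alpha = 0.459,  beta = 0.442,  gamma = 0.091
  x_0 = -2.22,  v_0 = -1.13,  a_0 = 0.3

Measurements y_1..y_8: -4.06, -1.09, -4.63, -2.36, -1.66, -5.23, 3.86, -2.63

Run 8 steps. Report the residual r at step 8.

resid = -5.4748

step 1: x_pred=-2.7573  r=-1.3027  x^+=-3.3552  v^+=-2.1060  a^+=-0.6115
step 2: x_pred=-4.5088  r=3.4188  x^+=-2.9396  v^+=0.5451  a^+=1.7807
step 3: x_pred=-2.4300  r=-2.2000  x^+=-3.4398  v^+=-0.4534  a^+=0.2413
step 4: x_pred=-3.6397  r=1.2797  x^+=-3.0523  v^+=0.7787  a^+=1.1367
step 5: x_pred=-2.5073  r=0.8473  x^+=-2.1184  v^+=2.0928  a^+=1.7296
step 6: x_pred=-0.8261  r=-4.4039  x^+=-2.8475  v^+=-0.8418  a^+=-1.3519
step 7: x_pred=-3.4526  r=7.3126  x^+=-0.0961  v^+=4.8064  a^+=3.7650
step 8: x_pred=2.8448  r=-5.4748  x^+=0.3318  v^+=1.9817  a^+=-0.0659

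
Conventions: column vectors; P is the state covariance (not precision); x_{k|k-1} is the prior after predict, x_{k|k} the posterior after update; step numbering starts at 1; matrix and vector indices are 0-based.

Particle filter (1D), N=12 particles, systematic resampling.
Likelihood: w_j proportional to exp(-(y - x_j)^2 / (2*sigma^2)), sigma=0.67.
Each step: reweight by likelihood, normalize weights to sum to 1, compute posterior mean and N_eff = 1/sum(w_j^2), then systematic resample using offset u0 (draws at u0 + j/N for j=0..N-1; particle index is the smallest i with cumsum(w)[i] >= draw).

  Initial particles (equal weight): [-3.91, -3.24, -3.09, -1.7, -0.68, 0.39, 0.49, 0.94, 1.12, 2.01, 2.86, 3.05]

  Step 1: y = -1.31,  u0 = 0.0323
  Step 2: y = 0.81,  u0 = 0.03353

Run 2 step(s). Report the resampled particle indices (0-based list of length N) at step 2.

step 1: w=[0.0003, 0.0098, 0.0183, 0.5261, 0.4005, 0.0249, 0.0169, 0.0022, 0.0009, 0.0000, 0.0000, 0.0000]  mean=-1.2354  Neff=2.2801  idx=[3, 3, 3, 3, 3, 3, 3, 4, 4, 4, 4, 4]
step 2: w=[0.0021, 0.0021, 0.0021, 0.0021, 0.0021, 0.0021, 0.0021, 0.1971, 0.1971, 0.1971, 0.1971, 0.1971]  mean=-0.6950  Neff=5.1491  idx=[7, 7, 7, 8, 8, 9, 9, 10, 10, 10, 11, 11]

resampled_idx = [7, 7, 7, 8, 8, 9, 9, 10, 10, 10, 11, 11]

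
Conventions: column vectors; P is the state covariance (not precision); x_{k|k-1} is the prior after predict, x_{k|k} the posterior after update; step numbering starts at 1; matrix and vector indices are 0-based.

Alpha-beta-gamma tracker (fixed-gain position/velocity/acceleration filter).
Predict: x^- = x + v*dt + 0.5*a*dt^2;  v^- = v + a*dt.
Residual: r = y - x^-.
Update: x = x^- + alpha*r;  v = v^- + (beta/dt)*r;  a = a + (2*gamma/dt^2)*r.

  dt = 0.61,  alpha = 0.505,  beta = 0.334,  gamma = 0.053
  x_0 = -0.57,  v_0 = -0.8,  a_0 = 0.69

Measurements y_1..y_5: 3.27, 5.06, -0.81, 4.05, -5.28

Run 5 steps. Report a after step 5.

a_post = -2.6915

step 1: x_pred=-0.9296  r=4.1996  x^+=1.1912  v^+=1.9204  a^+=1.8863
step 2: x_pred=2.7136  r=2.3464  x^+=3.8985  v^+=4.3558  a^+=2.5548
step 3: x_pred=7.0309  r=-7.8409  x^+=3.0712  v^+=1.6210  a^+=0.3211
step 4: x_pred=4.1198  r=-0.0698  x^+=4.0846  v^+=1.7787  a^+=0.3013
step 5: x_pred=5.2256  r=-10.5056  x^+=-0.0797  v^+=-3.7898  a^+=-2.6915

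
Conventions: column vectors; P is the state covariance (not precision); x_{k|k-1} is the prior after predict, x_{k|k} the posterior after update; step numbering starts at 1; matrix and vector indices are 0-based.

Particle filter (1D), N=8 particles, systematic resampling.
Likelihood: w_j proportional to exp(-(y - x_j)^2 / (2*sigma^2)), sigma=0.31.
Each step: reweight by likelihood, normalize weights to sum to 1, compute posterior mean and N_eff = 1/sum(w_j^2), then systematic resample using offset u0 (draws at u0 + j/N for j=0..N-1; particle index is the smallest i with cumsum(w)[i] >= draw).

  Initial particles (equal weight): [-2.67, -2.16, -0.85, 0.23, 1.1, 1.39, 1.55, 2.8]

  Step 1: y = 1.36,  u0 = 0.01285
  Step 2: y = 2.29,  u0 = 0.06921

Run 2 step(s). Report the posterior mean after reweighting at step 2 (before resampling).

step 1: w=[0.0000, 0.0000, 0.0000, 0.0005, 0.2782, 0.3936, 0.3277, 0.0000]  mean=1.3612  Neff=2.9439  idx=[4, 4, 4, 5, 5, 5, 6, 6]
step 2: w=[0.0039, 0.0039, 0.0039, 0.0912, 0.0912, 0.0912, 0.3573, 0.3573]  mean=1.5010  Neff=3.5669  idx=[3, 5, 6, 6, 6, 7, 7, 7]

post_mean = 1.5010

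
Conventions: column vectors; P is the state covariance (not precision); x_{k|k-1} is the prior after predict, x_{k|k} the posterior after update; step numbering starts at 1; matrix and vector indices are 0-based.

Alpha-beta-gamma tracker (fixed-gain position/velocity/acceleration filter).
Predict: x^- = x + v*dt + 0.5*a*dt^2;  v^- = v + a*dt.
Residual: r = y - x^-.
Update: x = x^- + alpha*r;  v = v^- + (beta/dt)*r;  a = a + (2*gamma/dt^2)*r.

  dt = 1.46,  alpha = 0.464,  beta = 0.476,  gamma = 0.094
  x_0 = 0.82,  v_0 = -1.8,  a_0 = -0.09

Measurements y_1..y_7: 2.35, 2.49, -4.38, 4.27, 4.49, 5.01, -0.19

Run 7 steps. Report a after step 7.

a_post = -0.5608

step 1: x_pred=-1.9039  r=4.2539  x^+=0.0699  v^+=-0.5445  a^+=0.2852
step 2: x_pred=-0.4211  r=2.9111  x^+=0.9296  v^+=0.8210  a^+=0.5419
step 3: x_pred=2.7058  r=-7.0858  x^+=-0.5820  v^+=-0.6980  a^+=-0.0830
step 4: x_pred=-1.6895  r=5.9595  x^+=1.0757  v^+=1.1238  a^+=0.4426
step 5: x_pred=3.1881  r=1.3019  x^+=3.7922  v^+=2.1944  a^+=0.5574
step 6: x_pred=7.5901  r=-2.5801  x^+=6.3930  v^+=2.1670  a^+=0.3299
step 7: x_pred=9.9084  r=-10.0984  x^+=5.2227  v^+=-0.6437  a^+=-0.5608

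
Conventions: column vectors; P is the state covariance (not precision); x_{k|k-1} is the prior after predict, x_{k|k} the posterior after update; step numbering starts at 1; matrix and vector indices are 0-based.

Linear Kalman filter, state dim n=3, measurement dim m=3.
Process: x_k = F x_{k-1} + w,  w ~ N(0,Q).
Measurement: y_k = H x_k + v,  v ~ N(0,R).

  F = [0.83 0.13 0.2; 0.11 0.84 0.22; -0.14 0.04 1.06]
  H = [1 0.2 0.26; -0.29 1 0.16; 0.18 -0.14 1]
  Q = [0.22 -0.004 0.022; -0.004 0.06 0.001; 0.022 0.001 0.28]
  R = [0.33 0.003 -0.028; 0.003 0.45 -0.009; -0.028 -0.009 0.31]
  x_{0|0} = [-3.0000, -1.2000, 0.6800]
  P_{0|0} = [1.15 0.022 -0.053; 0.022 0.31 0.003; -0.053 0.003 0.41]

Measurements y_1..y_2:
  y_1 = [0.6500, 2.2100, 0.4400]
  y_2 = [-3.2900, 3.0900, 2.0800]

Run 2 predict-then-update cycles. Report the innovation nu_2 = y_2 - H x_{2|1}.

step 1: x^-=[-2.5100, -1.1884, 1.0928]  P^-=[1.0212 0.1583 -0.0675; 0.1583 0.3151 0.0850; -0.0675 0.0850 0.7795]  S=[1.4535 -0.0295 0.2765; -0.0295 0.8126 0.1539; 0.2765 0.1539 1.0726]  K=[0.7243 -0.1418 -0.0785; 0.1812 0.3610 -0.0338; -0.0232 0.1509 0.6886]  nu=[3.1136, 2.4957, -0.3674]  x^+=[-0.5798, 0.2892, 1.1441]  P^+=[0.2576 0.0275 -0.0859; 0.0275 0.1713 0.0002; -0.0859 0.0002 0.2282]
step 2: x^-=[-0.2148, 0.4309, 1.3055]  P^-=[0.3869 0.0503 -0.0314; 0.0503 0.1960 0.0457; -0.0314 0.0457 0.5670]  S=[0.7717 0.0117 0.1530; 0.0117 0.6814 0.0981; 0.1530 0.0981 0.8667]  K=[0.5140 -0.1008 -0.0433; 0.1318 0.2780 -0.0232; 0.0375 0.1237 0.6196]  nu=[-3.5008, 2.3880, 0.8735]  x^+=[-2.2927, 0.6131, 2.0109]  P^+=[0.1817 0.0184 -0.0570; 0.0184 0.1308 0.0016; -0.0570 0.0016 0.2004]

innov = [-3.5008, 2.3880, 0.8735]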